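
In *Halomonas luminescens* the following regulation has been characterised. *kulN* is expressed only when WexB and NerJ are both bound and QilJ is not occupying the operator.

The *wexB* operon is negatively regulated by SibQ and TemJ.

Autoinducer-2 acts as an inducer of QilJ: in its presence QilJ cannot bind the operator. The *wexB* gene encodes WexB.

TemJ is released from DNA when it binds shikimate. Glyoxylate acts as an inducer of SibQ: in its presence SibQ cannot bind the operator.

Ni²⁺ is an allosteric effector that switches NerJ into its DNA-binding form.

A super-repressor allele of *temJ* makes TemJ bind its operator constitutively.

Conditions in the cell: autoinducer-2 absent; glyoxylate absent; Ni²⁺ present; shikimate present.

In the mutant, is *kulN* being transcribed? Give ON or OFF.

Autoinducer-2 is absent, so QilJ is active.
Glyoxylate is absent, so SibQ is active.
TemJ is constitutively active in this strain.
With repressor SibQ bound, *wexB* is not transcribed.
So WexB is not produced.
Ni²⁺ is present, so NerJ is active.
With repressor QilJ bound, *kulN* is not transcribed.

OFF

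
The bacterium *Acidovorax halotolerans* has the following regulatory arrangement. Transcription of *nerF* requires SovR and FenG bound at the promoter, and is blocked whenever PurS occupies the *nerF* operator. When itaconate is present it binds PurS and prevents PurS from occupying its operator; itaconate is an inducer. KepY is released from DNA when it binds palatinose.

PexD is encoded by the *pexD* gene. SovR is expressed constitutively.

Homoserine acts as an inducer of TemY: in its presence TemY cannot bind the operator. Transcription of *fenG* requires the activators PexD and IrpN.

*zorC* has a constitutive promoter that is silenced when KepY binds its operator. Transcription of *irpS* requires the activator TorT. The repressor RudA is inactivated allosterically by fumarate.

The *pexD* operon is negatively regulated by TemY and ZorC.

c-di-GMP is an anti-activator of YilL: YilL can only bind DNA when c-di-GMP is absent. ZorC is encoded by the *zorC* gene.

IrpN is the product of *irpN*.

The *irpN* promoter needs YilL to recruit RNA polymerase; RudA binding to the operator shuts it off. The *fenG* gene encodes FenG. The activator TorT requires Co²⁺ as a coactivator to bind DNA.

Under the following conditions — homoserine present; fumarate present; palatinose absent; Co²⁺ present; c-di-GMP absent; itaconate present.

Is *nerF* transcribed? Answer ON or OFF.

SovR is produced constitutively and is active.
Itaconate is present, so PurS is inactive.
Homoserine is present, so TemY is inactive.
Palatinose is absent, so KepY is active.
With repressor KepY bound, *zorC* is not transcribed.
So ZorC is not produced.
With no repressor bound, *pexD* is transcribed.
So PexD is produced and active.
c-di-GMP is absent, so YilL is active.
Fumarate is present, so RudA is inactive.
No repressor is bound and YilL is active, so *irpN* is transcribed.
So IrpN is produced and active.
No repressor is bound and PexD and IrpN are active, so *fenG* is transcribed.
So FenG is produced and active.
No repressor is bound and SovR and FenG are active, so *nerF* is transcribed.

ON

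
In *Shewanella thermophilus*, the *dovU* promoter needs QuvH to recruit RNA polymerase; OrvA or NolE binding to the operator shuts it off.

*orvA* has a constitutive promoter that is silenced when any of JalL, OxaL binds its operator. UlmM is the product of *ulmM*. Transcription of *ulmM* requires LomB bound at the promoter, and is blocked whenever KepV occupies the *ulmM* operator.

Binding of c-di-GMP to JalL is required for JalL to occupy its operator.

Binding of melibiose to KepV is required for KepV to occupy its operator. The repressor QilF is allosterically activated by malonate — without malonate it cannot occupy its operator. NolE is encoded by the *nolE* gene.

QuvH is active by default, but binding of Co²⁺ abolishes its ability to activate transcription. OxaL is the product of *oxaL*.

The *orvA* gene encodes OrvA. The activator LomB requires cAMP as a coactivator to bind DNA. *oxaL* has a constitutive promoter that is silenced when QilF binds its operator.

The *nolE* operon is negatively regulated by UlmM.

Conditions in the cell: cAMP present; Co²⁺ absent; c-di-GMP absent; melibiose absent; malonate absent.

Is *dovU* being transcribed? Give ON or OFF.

Co²⁺ is absent, so QuvH is active.
c-di-GMP is absent, so JalL is inactive.
Malonate is absent, so QilF is inactive.
With no repressor bound, *oxaL* is transcribed.
So OxaL is produced and active.
With repressor OxaL bound, *orvA* is not transcribed.
So OrvA is not produced.
cAMP is present, so LomB is active.
Melibiose is absent, so KepV is inactive.
No repressor is bound and LomB is active, so *ulmM* is transcribed.
So UlmM is produced and active.
With repressor UlmM bound, *nolE* is not transcribed.
So NolE is not produced.
No repressor is bound and QuvH is active, so *dovU* is transcribed.

ON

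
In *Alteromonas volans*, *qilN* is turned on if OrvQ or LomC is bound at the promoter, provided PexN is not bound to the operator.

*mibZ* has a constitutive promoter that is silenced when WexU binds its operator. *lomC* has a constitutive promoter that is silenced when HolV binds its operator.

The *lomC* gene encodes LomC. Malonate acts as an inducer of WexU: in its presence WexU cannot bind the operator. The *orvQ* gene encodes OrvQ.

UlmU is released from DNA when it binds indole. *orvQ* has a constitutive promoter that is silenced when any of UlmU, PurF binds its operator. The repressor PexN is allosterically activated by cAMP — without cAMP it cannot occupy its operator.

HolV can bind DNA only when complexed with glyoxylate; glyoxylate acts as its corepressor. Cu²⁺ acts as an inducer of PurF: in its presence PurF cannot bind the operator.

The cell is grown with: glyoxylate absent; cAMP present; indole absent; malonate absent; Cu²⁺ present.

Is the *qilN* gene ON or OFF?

Indole is absent, so UlmU is active.
Cu²⁺ is present, so PurF is inactive.
With repressor UlmU bound, *orvQ* is not transcribed.
So OrvQ is not produced.
cAMP is present, so PexN is active.
Glyoxylate is absent, so HolV is inactive.
With no repressor bound, *lomC* is transcribed.
So LomC is produced and active.
With repressor PexN bound, *qilN* is not transcribed.

OFF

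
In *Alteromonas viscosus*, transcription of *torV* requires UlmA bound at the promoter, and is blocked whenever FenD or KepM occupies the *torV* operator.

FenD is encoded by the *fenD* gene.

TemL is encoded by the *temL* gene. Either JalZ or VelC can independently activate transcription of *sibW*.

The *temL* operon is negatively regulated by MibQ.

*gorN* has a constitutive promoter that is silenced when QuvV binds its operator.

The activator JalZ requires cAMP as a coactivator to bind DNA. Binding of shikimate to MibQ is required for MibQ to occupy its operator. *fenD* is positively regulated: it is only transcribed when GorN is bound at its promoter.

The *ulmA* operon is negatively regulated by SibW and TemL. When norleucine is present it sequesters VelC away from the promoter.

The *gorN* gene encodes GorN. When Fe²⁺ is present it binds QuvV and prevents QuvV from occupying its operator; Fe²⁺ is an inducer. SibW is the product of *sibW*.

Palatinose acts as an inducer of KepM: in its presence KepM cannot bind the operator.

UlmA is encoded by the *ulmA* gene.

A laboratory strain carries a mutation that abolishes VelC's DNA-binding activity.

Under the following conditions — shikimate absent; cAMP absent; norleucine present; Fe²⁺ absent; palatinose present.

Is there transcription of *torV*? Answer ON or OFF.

OFF

Fe²⁺ is absent, so QuvV is active.
With repressor QuvV bound, *gorN* is not transcribed.
So GorN is not produced.
Required activator GorN is absent, so *fenD* is not transcribed.
So FenD is not produced.
cAMP is absent, so JalZ is inactive.
VelC is non-functional in this strain, so it has no effect.
No activator is available at the *sibW* promoter, so *sibW* is not transcribed.
So SibW is not produced.
Shikimate is absent, so MibQ is inactive.
With no repressor bound, *temL* is transcribed.
So TemL is produced and active.
With repressor TemL bound, *ulmA* is not transcribed.
So UlmA is not produced.
Palatinose is present, so KepM is inactive.
Required activator UlmA is absent, so *torV* is not transcribed.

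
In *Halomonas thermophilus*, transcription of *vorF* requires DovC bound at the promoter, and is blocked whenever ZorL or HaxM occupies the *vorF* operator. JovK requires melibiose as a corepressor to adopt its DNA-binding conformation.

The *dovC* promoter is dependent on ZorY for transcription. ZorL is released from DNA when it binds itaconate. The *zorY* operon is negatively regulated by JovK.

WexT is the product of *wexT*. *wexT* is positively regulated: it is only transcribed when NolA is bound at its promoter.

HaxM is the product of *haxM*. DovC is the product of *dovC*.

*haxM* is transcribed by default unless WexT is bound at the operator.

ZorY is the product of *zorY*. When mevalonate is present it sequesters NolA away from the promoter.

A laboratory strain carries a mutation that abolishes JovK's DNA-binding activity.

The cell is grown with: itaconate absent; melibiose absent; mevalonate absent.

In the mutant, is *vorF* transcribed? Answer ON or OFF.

JovK is non-functional in this strain, so it has no effect.
With no repressor bound, *zorY* is transcribed.
So ZorY is produced and active.
No repressor is bound and ZorY is active, so *dovC* is transcribed.
So DovC is produced and active.
Itaconate is absent, so ZorL is active.
Mevalonate is absent, so NolA is active.
No repressor is bound and NolA is active, so *wexT* is transcribed.
So WexT is produced and active.
With repressor WexT bound, *haxM* is not transcribed.
So HaxM is not produced.
With repressor ZorL bound, *vorF* is not transcribed.

OFF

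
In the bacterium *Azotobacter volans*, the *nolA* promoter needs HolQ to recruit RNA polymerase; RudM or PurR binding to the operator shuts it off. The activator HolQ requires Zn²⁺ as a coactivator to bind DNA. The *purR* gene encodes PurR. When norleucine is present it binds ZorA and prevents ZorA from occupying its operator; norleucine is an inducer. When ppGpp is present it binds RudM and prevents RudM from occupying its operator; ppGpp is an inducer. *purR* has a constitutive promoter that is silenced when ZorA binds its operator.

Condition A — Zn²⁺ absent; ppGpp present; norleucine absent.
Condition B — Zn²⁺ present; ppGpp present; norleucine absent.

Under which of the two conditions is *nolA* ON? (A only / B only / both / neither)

Condition A:
Zn²⁺ is absent, so HolQ is inactive.
ppGpp is present, so RudM is inactive.
Norleucine is absent, so ZorA is active.
With repressor ZorA bound, *purR* is not transcribed.
So PurR is not produced.
Required activator HolQ is absent, so *nolA* is not transcribed.
→ *nolA* is OFF in A.
Condition B:
Zn²⁺ is present, so HolQ is active.
ppGpp is present, so RudM is inactive.
Norleucine is absent, so ZorA is active.
With repressor ZorA bound, *purR* is not transcribed.
So PurR is not produced.
No repressor is bound and HolQ is active, so *nolA* is transcribed.
→ *nolA* is ON in B.

B only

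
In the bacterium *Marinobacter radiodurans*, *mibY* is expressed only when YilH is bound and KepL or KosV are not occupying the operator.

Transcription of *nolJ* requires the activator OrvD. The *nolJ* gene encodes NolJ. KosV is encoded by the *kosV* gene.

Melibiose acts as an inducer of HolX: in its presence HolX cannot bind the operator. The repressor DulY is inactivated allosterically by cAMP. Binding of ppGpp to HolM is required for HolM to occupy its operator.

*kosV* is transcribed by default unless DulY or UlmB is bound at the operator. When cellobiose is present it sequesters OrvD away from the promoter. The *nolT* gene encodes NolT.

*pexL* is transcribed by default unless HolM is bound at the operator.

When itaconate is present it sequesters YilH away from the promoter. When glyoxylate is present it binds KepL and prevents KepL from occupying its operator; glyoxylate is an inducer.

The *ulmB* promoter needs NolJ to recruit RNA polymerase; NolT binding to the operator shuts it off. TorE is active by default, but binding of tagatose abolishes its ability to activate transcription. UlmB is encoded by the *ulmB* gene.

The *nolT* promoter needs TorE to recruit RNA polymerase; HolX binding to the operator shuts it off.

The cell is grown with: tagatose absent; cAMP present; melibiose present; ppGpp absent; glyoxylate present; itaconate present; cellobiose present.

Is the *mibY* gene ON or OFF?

OFF

Itaconate is present, so YilH is inactive.
Glyoxylate is present, so KepL is inactive.
cAMP is present, so DulY is inactive.
Cellobiose is present, so OrvD is inactive.
Required activator OrvD is absent, so *nolJ* is not transcribed.
So NolJ is not produced.
Tagatose is absent, so TorE is active.
Melibiose is present, so HolX is inactive.
No repressor is bound and TorE is active, so *nolT* is transcribed.
So NolT is produced and active.
With repressor NolT bound, *ulmB* is not transcribed.
So UlmB is not produced.
With no repressor bound, *kosV* is transcribed.
So KosV is produced and active.
With repressor KosV bound, *mibY* is not transcribed.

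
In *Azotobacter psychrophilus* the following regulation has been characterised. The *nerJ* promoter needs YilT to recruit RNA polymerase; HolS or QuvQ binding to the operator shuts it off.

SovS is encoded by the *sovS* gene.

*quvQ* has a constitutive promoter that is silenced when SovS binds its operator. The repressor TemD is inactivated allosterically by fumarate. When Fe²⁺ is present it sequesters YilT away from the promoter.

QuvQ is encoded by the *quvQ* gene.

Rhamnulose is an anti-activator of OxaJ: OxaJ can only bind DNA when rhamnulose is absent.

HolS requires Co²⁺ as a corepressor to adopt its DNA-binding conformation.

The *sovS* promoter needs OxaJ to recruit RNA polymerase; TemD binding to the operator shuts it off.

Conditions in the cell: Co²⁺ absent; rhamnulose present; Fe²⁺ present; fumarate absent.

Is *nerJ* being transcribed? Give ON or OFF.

Co²⁺ is absent, so HolS is inactive.
Fumarate is absent, so TemD is active.
Rhamnulose is present, so OxaJ is inactive.
With repressor TemD bound, *sovS* is not transcribed.
So SovS is not produced.
With no repressor bound, *quvQ* is transcribed.
So QuvQ is produced and active.
Fe²⁺ is present, so YilT is inactive.
With repressor QuvQ bound, *nerJ* is not transcribed.

OFF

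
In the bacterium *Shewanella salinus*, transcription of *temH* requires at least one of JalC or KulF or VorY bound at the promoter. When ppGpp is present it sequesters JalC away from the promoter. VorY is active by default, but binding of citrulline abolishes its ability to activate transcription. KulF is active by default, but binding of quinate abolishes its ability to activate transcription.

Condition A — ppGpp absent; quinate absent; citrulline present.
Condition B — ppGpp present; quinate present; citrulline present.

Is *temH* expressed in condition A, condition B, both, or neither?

Condition A:
ppGpp is absent, so JalC is active.
Quinate is absent, so KulF is active.
Citrulline is present, so VorY is inactive.
Activator JalC is present, so *temH* is transcribed.
→ *temH* is ON in A.
Condition B:
ppGpp is present, so JalC is inactive.
Quinate is present, so KulF is inactive.
Citrulline is present, so VorY is inactive.
No activator is available at the *temH* promoter, so *temH* is not transcribed.
→ *temH* is OFF in B.

A only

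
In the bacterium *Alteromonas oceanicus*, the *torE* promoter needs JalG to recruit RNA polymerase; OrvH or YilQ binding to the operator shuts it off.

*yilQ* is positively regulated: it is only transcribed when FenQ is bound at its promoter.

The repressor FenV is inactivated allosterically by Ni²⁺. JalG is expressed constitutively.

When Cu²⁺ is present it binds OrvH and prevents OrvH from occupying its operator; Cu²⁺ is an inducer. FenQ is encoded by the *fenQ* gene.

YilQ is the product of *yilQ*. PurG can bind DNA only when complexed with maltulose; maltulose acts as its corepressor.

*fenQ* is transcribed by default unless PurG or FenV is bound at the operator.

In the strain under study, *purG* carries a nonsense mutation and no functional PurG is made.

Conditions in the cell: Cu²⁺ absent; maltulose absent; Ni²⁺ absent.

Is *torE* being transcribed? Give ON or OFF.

Cu²⁺ is absent, so OrvH is active.
PurG is non-functional in this strain, so it has no effect.
Ni²⁺ is absent, so FenV is active.
With repressor FenV bound, *fenQ* is not transcribed.
So FenQ is not produced.
Required activator FenQ is absent, so *yilQ* is not transcribed.
So YilQ is not produced.
JalG is produced constitutively and is active.
With repressor OrvH bound, *torE* is not transcribed.

OFF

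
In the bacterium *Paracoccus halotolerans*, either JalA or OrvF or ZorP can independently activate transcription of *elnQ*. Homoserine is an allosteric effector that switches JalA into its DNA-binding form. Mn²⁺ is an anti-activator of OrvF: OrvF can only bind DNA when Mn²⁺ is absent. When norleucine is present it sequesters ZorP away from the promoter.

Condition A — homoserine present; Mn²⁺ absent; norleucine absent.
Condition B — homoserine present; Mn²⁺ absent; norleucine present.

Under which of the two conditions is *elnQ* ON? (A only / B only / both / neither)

both

Condition A:
Homoserine is present, so JalA is active.
Mn²⁺ is absent, so OrvF is active.
Norleucine is absent, so ZorP is active.
Activator JalA is present, so *elnQ* is transcribed.
→ *elnQ* is ON in A.
Condition B:
Homoserine is present, so JalA is active.
Mn²⁺ is absent, so OrvF is active.
Norleucine is present, so ZorP is inactive.
Activator JalA is present, so *elnQ* is transcribed.
→ *elnQ* is ON in B.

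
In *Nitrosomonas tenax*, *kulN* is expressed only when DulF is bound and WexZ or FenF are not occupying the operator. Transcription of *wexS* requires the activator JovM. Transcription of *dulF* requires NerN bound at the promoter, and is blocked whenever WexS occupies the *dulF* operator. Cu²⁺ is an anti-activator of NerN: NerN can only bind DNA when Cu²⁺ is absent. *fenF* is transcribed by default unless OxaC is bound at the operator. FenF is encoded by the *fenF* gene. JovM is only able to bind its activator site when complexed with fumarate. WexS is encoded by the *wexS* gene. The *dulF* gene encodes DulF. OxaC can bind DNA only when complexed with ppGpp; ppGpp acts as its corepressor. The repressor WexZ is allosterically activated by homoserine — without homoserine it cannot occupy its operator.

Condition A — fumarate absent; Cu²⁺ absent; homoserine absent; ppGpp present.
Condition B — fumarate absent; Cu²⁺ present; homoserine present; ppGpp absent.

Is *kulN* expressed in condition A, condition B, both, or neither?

A only

Condition A:
Fumarate is absent, so JovM is inactive.
Required activator JovM is absent, so *wexS* is not transcribed.
So WexS is not produced.
Cu²⁺ is absent, so NerN is active.
No repressor is bound and NerN is active, so *dulF* is transcribed.
So DulF is produced and active.
Homoserine is absent, so WexZ is inactive.
ppGpp is present, so OxaC is active.
With repressor OxaC bound, *fenF* is not transcribed.
So FenF is not produced.
No repressor is bound and DulF is active, so *kulN* is transcribed.
→ *kulN* is ON in A.
Condition B:
Fumarate is absent, so JovM is inactive.
Required activator JovM is absent, so *wexS* is not transcribed.
So WexS is not produced.
Cu²⁺ is present, so NerN is inactive.
Required activator NerN is absent, so *dulF* is not transcribed.
So DulF is not produced.
Homoserine is present, so WexZ is active.
ppGpp is absent, so OxaC is inactive.
With no repressor bound, *fenF* is transcribed.
So FenF is produced and active.
With repressor WexZ bound, *kulN* is not transcribed.
→ *kulN* is OFF in B.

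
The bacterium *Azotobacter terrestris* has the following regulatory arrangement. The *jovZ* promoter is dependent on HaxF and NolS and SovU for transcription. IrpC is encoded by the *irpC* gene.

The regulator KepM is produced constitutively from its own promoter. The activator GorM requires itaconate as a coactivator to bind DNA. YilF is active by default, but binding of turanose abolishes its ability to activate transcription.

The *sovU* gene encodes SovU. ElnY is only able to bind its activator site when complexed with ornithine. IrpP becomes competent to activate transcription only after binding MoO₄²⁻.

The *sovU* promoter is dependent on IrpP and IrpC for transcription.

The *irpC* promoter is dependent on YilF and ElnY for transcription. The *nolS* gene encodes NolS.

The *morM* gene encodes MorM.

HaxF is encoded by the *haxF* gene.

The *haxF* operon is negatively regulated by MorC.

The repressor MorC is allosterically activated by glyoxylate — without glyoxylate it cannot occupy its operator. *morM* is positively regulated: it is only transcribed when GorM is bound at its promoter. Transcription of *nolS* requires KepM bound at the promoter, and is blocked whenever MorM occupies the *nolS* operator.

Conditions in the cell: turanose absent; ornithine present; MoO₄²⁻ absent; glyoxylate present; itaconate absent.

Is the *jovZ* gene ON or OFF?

Glyoxylate is present, so MorC is active.
With repressor MorC bound, *haxF* is not transcribed.
So HaxF is not produced.
KepM is produced constitutively and is active.
Itaconate is absent, so GorM is inactive.
Required activator GorM is absent, so *morM* is not transcribed.
So MorM is not produced.
No repressor is bound and KepM is active, so *nolS* is transcribed.
So NolS is produced and active.
MoO₄²⁻ is absent, so IrpP is inactive.
Turanose is absent, so YilF is active.
Ornithine is present, so ElnY is active.
No repressor is bound and YilF and ElnY are active, so *irpC* is transcribed.
So IrpC is produced and active.
Required activator IrpP is absent, so *sovU* is not transcribed.
So SovU is not produced.
Required activator HaxF is absent, so *jovZ* is not transcribed.

OFF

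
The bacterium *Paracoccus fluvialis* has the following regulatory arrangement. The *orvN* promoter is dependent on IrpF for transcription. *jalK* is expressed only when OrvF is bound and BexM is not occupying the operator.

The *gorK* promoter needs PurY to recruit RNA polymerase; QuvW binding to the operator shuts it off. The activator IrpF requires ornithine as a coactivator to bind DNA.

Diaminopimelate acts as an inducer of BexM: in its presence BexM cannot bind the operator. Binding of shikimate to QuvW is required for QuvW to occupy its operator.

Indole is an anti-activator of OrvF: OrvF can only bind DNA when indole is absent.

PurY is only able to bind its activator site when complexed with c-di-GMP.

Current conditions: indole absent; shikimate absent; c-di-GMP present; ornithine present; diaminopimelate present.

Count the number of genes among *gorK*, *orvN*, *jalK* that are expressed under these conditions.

3

Shikimate is absent, so QuvW is inactive.
c-di-GMP is present, so PurY is active.
No repressor is bound and PurY is active, so *gorK* is transcribed.
→ *gorK* is ON.
Ornithine is present, so IrpF is active.
No repressor is bound and IrpF is active, so *orvN* is transcribed.
→ *orvN* is ON.
Diaminopimelate is present, so BexM is inactive.
Indole is absent, so OrvF is active.
No repressor is bound and OrvF is active, so *jalK* is transcribed.
→ *jalK* is ON.
3 of the 3 genes are transcribed.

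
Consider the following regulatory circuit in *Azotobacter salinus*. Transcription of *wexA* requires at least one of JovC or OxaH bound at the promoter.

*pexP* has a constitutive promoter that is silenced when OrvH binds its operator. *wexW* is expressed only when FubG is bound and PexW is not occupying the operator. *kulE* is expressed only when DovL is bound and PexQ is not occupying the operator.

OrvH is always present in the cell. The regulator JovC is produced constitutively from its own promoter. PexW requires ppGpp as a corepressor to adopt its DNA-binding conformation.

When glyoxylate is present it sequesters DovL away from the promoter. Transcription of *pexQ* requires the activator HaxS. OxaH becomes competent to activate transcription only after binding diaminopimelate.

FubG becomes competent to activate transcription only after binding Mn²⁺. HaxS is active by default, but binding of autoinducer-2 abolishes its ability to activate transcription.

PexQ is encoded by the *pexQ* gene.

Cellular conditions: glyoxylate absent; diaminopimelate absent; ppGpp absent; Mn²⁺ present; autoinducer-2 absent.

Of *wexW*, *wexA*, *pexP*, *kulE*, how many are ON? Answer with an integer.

ppGpp is absent, so PexW is inactive.
Mn²⁺ is present, so FubG is active.
No repressor is bound and FubG is active, so *wexW* is transcribed.
→ *wexW* is ON.
JovC is produced constitutively and is active.
Diaminopimelate is absent, so OxaH is inactive.
Activator JovC is present, so *wexA* is transcribed.
→ *wexA* is ON.
OrvH is produced constitutively and is active.
With repressor OrvH bound, *pexP* is not transcribed.
→ *pexP* is OFF.
Glyoxylate is absent, so DovL is active.
Autoinducer-2 is absent, so HaxS is active.
No repressor is bound and HaxS is active, so *pexQ* is transcribed.
So PexQ is produced and active.
With repressor PexQ bound, *kulE* is not transcribed.
→ *kulE* is OFF.
2 of the 4 genes are transcribed.

2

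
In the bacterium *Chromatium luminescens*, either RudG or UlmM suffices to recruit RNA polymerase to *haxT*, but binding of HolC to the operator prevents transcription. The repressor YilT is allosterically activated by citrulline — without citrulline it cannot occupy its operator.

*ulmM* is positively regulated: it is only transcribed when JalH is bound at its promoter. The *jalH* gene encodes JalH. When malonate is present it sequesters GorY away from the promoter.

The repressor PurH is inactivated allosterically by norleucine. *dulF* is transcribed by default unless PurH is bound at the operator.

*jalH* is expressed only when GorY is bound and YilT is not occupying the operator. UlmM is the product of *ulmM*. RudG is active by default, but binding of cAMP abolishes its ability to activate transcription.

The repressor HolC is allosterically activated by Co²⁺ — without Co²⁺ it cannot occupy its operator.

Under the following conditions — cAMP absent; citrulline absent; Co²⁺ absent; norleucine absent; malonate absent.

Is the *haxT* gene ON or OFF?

ON

cAMP is absent, so RudG is active.
Co²⁺ is absent, so HolC is inactive.
Citrulline is absent, so YilT is inactive.
Malonate is absent, so GorY is active.
No repressor is bound and GorY is active, so *jalH* is transcribed.
So JalH is produced and active.
No repressor is bound and JalH is active, so *ulmM* is transcribed.
So UlmM is produced and active.
Activator RudG is present, so *haxT* is transcribed.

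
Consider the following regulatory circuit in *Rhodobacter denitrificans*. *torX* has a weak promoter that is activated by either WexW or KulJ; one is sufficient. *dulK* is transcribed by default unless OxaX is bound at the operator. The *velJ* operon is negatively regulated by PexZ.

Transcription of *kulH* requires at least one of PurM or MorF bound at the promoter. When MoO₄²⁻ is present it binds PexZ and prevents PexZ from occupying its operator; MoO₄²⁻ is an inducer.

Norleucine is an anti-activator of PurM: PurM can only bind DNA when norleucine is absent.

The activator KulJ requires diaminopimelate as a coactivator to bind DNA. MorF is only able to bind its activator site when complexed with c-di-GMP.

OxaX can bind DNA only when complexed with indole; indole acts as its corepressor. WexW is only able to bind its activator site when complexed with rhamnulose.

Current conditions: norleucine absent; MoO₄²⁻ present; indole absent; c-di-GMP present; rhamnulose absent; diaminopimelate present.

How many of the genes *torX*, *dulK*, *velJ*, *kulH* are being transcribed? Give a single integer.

Rhamnulose is absent, so WexW is inactive.
Diaminopimelate is present, so KulJ is active.
Activator KulJ is present, so *torX* is transcribed.
→ *torX* is ON.
Indole is absent, so OxaX is inactive.
With no repressor bound, *dulK* is transcribed.
→ *dulK* is ON.
MoO₄²⁻ is present, so PexZ is inactive.
With no repressor bound, *velJ* is transcribed.
→ *velJ* is ON.
Norleucine is absent, so PurM is active.
c-di-GMP is present, so MorF is active.
Activator PurM is present, so *kulH* is transcribed.
→ *kulH* is ON.
4 of the 4 genes are transcribed.

4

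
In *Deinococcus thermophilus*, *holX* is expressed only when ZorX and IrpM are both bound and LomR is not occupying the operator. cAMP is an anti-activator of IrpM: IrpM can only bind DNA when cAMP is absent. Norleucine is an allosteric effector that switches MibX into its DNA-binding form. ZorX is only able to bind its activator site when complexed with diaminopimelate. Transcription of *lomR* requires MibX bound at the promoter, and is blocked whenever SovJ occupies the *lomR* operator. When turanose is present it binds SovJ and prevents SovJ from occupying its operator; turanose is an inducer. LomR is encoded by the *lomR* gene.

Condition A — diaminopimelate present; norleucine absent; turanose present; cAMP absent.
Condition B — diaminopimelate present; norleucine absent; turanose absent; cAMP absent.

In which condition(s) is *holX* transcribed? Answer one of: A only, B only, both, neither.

Condition A:
Diaminopimelate is present, so ZorX is active.
Norleucine is absent, so MibX is inactive.
Turanose is present, so SovJ is inactive.
Required activator MibX is absent, so *lomR* is not transcribed.
So LomR is not produced.
cAMP is absent, so IrpM is active.
No repressor is bound and ZorX and IrpM are active, so *holX* is transcribed.
→ *holX* is ON in A.
Condition B:
Diaminopimelate is present, so ZorX is active.
Norleucine is absent, so MibX is inactive.
Turanose is absent, so SovJ is active.
With repressor SovJ bound, *lomR* is not transcribed.
So LomR is not produced.
cAMP is absent, so IrpM is active.
No repressor is bound and ZorX and IrpM are active, so *holX* is transcribed.
→ *holX* is ON in B.

both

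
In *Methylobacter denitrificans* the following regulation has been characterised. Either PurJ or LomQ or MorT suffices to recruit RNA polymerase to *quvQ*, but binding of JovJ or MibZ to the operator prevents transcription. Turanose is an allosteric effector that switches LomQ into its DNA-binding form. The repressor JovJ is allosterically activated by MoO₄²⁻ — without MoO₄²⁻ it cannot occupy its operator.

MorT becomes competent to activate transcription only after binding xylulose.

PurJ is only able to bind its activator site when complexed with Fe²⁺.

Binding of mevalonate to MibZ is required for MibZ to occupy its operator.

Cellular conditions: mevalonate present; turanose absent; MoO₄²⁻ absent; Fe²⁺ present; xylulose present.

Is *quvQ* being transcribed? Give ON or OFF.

MoO₄²⁻ is absent, so JovJ is inactive.
Mevalonate is present, so MibZ is active.
Fe²⁺ is present, so PurJ is active.
Turanose is absent, so LomQ is inactive.
Xylulose is present, so MorT is active.
With repressor MibZ bound, *quvQ* is not transcribed.

OFF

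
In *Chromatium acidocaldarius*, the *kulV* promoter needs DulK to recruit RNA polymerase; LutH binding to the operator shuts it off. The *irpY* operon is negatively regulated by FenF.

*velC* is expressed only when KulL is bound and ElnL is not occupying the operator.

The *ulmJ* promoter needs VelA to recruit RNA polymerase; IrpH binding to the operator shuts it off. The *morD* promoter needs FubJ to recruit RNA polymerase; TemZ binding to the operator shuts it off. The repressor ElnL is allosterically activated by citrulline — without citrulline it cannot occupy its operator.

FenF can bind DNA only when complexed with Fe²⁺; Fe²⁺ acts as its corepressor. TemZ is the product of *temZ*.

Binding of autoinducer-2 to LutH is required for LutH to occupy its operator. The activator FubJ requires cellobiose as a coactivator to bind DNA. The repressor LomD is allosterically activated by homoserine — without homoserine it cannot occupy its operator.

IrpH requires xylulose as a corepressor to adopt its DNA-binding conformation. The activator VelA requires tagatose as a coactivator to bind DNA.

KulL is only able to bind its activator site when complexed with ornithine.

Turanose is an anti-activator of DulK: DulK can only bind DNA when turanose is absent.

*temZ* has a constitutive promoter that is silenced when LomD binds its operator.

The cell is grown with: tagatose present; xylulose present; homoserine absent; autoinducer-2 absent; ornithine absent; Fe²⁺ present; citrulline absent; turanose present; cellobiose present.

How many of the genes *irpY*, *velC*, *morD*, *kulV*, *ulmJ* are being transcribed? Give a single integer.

0

Fe²⁺ is present, so FenF is active.
With repressor FenF bound, *irpY* is not transcribed.
→ *irpY* is OFF.
Ornithine is absent, so KulL is inactive.
Citrulline is absent, so ElnL is inactive.
Required activator KulL is absent, so *velC* is not transcribed.
→ *velC* is OFF.
Cellobiose is present, so FubJ is active.
Homoserine is absent, so LomD is inactive.
With no repressor bound, *temZ* is transcribed.
So TemZ is produced and active.
With repressor TemZ bound, *morD* is not transcribed.
→ *morD* is OFF.
Autoinducer-2 is absent, so LutH is inactive.
Turanose is present, so DulK is inactive.
Required activator DulK is absent, so *kulV* is not transcribed.
→ *kulV* is OFF.
Tagatose is present, so VelA is active.
Xylulose is present, so IrpH is active.
With repressor IrpH bound, *ulmJ* is not transcribed.
→ *ulmJ* is OFF.
0 of the 5 genes are transcribed.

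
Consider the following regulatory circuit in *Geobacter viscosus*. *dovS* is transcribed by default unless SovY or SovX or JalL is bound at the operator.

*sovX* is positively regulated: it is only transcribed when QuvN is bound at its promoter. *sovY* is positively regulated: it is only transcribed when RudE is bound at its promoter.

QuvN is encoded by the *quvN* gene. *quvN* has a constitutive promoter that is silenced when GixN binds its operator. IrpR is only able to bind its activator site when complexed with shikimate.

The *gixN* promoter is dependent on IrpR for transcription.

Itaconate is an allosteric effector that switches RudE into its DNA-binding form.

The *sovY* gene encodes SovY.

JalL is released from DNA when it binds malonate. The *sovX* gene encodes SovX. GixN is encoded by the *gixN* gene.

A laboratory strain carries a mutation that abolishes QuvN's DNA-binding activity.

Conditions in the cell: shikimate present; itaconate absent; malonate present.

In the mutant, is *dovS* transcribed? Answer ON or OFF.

Itaconate is absent, so RudE is inactive.
Required activator RudE is absent, so *sovY* is not transcribed.
So SovY is not produced.
QuvN is non-functional in this strain, so it has no effect.
Required activator QuvN is absent, so *sovX* is not transcribed.
So SovX is not produced.
Malonate is present, so JalL is inactive.
With no repressor bound, *dovS* is transcribed.

ON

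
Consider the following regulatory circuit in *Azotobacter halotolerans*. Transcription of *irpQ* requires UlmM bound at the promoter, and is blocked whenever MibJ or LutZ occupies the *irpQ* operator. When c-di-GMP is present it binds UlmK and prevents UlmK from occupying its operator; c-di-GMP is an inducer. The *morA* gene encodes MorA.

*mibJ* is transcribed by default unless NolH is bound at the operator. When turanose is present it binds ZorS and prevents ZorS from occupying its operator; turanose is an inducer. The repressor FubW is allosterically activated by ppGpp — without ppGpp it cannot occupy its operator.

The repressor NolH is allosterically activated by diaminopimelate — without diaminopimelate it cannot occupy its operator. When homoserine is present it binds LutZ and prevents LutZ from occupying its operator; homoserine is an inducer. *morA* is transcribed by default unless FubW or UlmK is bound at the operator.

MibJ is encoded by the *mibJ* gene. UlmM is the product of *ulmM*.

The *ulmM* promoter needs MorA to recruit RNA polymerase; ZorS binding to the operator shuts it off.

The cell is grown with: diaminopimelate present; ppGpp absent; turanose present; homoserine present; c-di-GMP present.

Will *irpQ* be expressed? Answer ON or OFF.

ON

Diaminopimelate is present, so NolH is active.
With repressor NolH bound, *mibJ* is not transcribed.
So MibJ is not produced.
ppGpp is absent, so FubW is inactive.
c-di-GMP is present, so UlmK is inactive.
With no repressor bound, *morA* is transcribed.
So MorA is produced and active.
Turanose is present, so ZorS is inactive.
No repressor is bound and MorA is active, so *ulmM* is transcribed.
So UlmM is produced and active.
Homoserine is present, so LutZ is inactive.
No repressor is bound and UlmM is active, so *irpQ* is transcribed.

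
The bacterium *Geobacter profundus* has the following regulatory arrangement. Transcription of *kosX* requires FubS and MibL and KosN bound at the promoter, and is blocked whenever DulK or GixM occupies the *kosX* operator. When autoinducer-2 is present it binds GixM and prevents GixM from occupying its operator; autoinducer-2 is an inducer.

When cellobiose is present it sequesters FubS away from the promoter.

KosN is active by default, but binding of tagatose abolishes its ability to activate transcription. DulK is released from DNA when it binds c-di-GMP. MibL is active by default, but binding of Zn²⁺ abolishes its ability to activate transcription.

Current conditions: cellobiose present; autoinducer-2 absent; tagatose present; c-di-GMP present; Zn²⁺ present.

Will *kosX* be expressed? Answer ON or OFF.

OFF

c-di-GMP is present, so DulK is inactive.
Cellobiose is present, so FubS is inactive.
Zn²⁺ is present, so MibL is inactive.
Autoinducer-2 is absent, so GixM is active.
Tagatose is present, so KosN is inactive.
With repressor GixM bound, *kosX* is not transcribed.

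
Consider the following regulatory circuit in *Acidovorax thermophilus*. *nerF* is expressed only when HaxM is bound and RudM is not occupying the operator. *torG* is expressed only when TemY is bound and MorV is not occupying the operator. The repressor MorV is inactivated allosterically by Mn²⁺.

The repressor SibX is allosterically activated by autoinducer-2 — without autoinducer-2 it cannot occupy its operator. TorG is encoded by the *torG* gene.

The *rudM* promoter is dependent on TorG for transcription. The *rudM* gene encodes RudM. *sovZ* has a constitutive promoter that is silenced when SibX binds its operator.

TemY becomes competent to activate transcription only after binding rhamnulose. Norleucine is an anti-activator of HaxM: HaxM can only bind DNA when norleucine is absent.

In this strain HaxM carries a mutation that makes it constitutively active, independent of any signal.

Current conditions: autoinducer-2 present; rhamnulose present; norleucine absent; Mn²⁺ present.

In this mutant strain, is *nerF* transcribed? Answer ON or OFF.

OFF

Mn²⁺ is present, so MorV is inactive.
Rhamnulose is present, so TemY is active.
No repressor is bound and TemY is active, so *torG* is transcribed.
So TorG is produced and active.
No repressor is bound and TorG is active, so *rudM* is transcribed.
So RudM is produced and active.
HaxM is constitutively active in this strain.
With repressor RudM bound, *nerF* is not transcribed.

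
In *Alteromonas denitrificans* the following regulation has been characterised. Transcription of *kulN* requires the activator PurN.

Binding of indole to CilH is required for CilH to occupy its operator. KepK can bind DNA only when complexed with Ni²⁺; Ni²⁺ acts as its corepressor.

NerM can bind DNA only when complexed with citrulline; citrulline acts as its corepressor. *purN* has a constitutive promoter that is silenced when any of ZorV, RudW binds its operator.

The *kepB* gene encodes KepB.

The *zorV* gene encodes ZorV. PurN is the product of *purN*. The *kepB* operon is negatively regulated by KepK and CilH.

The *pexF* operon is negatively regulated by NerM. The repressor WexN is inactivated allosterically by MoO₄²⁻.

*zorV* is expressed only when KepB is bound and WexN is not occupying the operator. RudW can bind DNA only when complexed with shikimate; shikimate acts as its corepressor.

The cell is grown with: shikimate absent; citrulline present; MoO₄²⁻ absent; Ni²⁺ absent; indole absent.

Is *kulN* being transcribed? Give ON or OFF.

ON

Ni²⁺ is absent, so KepK is inactive.
Indole is absent, so CilH is inactive.
With no repressor bound, *kepB* is transcribed.
So KepB is produced and active.
MoO₄²⁻ is absent, so WexN is active.
With repressor WexN bound, *zorV* is not transcribed.
So ZorV is not produced.
Shikimate is absent, so RudW is inactive.
With no repressor bound, *purN* is transcribed.
So PurN is produced and active.
No repressor is bound and PurN is active, so *kulN* is transcribed.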